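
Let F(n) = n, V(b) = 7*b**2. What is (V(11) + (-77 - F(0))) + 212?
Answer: 982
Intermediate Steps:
(V(11) + (-77 - F(0))) + 212 = (7*11**2 + (-77 - 1*0)) + 212 = (7*121 + (-77 + 0)) + 212 = (847 - 77) + 212 = 770 + 212 = 982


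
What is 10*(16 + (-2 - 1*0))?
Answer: 140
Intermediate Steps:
10*(16 + (-2 - 1*0)) = 10*(16 + (-2 + 0)) = 10*(16 - 2) = 10*14 = 140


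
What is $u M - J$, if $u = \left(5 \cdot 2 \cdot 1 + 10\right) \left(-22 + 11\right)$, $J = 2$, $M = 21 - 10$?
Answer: $-2422$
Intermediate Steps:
$M = 11$
$u = -220$ ($u = \left(10 \cdot 1 + 10\right) \left(-11\right) = \left(10 + 10\right) \left(-11\right) = 20 \left(-11\right) = -220$)
$u M - J = \left(-220\right) 11 - 2 = -2420 - 2 = -2422$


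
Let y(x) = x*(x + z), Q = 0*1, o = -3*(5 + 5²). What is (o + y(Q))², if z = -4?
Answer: 8100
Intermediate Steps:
o = -90 (o = -3*(5 + 25) = -3*30 = -90)
Q = 0
y(x) = x*(-4 + x) (y(x) = x*(x - 4) = x*(-4 + x))
(o + y(Q))² = (-90 + 0*(-4 + 0))² = (-90 + 0*(-4))² = (-90 + 0)² = (-90)² = 8100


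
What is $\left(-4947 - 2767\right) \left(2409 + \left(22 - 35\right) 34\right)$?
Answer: $-15173438$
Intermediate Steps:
$\left(-4947 - 2767\right) \left(2409 + \left(22 - 35\right) 34\right) = - 7714 \left(2409 - 442\right) = \left(-7714\right) 1967 = -15173438$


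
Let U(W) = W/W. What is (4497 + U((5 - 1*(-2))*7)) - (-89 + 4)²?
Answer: -2727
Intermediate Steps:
U(W) = 1
(4497 + U((5 - 1*(-2))*7)) - (-89 + 4)² = (4497 + 1) - (-89 + 4)² = 4498 - 1*(-85)² = 4498 - 1*7225 = 4498 - 7225 = -2727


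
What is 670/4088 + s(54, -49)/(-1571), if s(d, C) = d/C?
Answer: 3699763/22477868 ≈ 0.16460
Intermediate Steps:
670/4088 + s(54, -49)/(-1571) = 670/4088 + (54/(-49))/(-1571) = 670*(1/4088) + (54*(-1/49))*(-1/1571) = 335/2044 - 54/49*(-1/1571) = 335/2044 + 54/76979 = 3699763/22477868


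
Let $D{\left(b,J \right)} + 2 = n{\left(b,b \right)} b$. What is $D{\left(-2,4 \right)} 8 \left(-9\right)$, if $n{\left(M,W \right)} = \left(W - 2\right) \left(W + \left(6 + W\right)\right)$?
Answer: $-1008$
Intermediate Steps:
$n{\left(M,W \right)} = \left(-2 + W\right) \left(6 + 2 W\right)$
$D{\left(b,J \right)} = -2 + b \left(-12 + 2 b + 2 b^{2}\right)$ ($D{\left(b,J \right)} = -2 + \left(-12 + 2 b + 2 b^{2}\right) b = -2 + b \left(-12 + 2 b + 2 b^{2}\right)$)
$D{\left(-2,4 \right)} 8 \left(-9\right) = \left(-2 + 2 \left(-2\right) \left(-6 - 2 + \left(-2\right)^{2}\right)\right) 8 \left(-9\right) = \left(-2 + 2 \left(-2\right) \left(-6 - 2 + 4\right)\right) 8 \left(-9\right) = \left(-2 + 2 \left(-2\right) \left(-4\right)\right) 8 \left(-9\right) = \left(-2 + 16\right) 8 \left(-9\right) = 14 \cdot 8 \left(-9\right) = 112 \left(-9\right) = -1008$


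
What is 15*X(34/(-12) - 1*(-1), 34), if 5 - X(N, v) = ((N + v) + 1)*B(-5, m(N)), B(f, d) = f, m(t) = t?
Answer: 5125/2 ≈ 2562.5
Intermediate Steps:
X(N, v) = 10 + 5*N + 5*v (X(N, v) = 5 - ((N + v) + 1)*(-5) = 5 - (1 + N + v)*(-5) = 5 - (-5 - 5*N - 5*v) = 5 + (5 + 5*N + 5*v) = 10 + 5*N + 5*v)
15*X(34/(-12) - 1*(-1), 34) = 15*(10 + 5*(34/(-12) - 1*(-1)) + 5*34) = 15*(10 + 5*(34*(-1/12) + 1) + 170) = 15*(10 + 5*(-17/6 + 1) + 170) = 15*(10 + 5*(-11/6) + 170) = 15*(10 - 55/6 + 170) = 15*(1025/6) = 5125/2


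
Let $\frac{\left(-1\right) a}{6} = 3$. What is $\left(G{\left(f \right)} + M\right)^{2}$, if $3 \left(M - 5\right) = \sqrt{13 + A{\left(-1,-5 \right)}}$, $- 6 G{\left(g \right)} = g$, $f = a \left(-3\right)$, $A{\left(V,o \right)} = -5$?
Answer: $\frac{152}{9} - \frac{16 \sqrt{2}}{3} \approx 9.3464$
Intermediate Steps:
$a = -18$ ($a = \left(-6\right) 3 = -18$)
$f = 54$ ($f = \left(-18\right) \left(-3\right) = 54$)
$G{\left(g \right)} = - \frac{g}{6}$
$M = 5 + \frac{2 \sqrt{2}}{3}$ ($M = 5 + \frac{\sqrt{13 - 5}}{3} = 5 + \frac{\sqrt{8}}{3} = 5 + \frac{2 \sqrt{2}}{3} \approx 5.9428$)
$\left(G{\left(f \right)} + M\right)^{2} = \left(\left(- \frac{1}{6}\right) 54 + \left(5 + \frac{2 \sqrt{2}}{3}\right)\right)^{2} = \left(-9 + \left(5 + \frac{2 \sqrt{2}}{3}\right)\right)^{2} = \left(-4 + \frac{2 \sqrt{2}}{3}\right)^{2}$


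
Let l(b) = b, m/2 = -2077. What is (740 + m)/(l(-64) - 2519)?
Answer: 1138/861 ≈ 1.3217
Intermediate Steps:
m = -4154 (m = 2*(-2077) = -4154)
(740 + m)/(l(-64) - 2519) = (740 - 4154)/(-64 - 2519) = -3414/(-2583) = -3414*(-1/2583) = 1138/861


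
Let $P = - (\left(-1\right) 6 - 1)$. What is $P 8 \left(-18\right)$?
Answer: $-1008$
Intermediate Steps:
$P = 7$ ($P = - (-6 - 1) = \left(-1\right) \left(-7\right) = 7$)
$P 8 \left(-18\right) = 7 \cdot 8 \left(-18\right) = 56 \left(-18\right) = -1008$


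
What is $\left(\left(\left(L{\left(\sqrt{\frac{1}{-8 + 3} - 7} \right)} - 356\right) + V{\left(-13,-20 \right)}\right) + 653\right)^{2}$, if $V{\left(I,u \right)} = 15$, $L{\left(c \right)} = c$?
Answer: $\frac{486684}{5} + \frac{3744 i \sqrt{5}}{5} \approx 97337.0 + 1674.4 i$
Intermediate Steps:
$\left(\left(\left(L{\left(\sqrt{\frac{1}{-8 + 3} - 7} \right)} - 356\right) + V{\left(-13,-20 \right)}\right) + 653\right)^{2} = \left(\left(\left(\sqrt{\frac{1}{-8 + 3} - 7} - 356\right) + 15\right) + 653\right)^{2} = \left(\left(\left(\sqrt{\frac{1}{-5} - 7} - 356\right) + 15\right) + 653\right)^{2} = \left(\left(\left(\sqrt{- \frac{1}{5} - 7} - 356\right) + 15\right) + 653\right)^{2} = \left(\left(\left(\sqrt{- \frac{36}{5}} - 356\right) + 15\right) + 653\right)^{2} = \left(\left(\left(\frac{6 i \sqrt{5}}{5} - 356\right) + 15\right) + 653\right)^{2} = \left(\left(\left(-356 + \frac{6 i \sqrt{5}}{5}\right) + 15\right) + 653\right)^{2} = \left(\left(-341 + \frac{6 i \sqrt{5}}{5}\right) + 653\right)^{2} = \left(312 + \frac{6 i \sqrt{5}}{5}\right)^{2}$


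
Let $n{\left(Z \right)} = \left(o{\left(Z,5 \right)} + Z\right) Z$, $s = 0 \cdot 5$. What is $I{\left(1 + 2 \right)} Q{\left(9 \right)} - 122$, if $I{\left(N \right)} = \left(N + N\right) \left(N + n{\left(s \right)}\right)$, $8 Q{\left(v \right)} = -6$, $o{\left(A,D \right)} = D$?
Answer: $- \frac{271}{2} \approx -135.5$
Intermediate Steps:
$Q{\left(v \right)} = - \frac{3}{4}$ ($Q{\left(v \right)} = \frac{1}{8} \left(-6\right) = - \frac{3}{4}$)
$s = 0$
$n{\left(Z \right)} = Z \left(5 + Z\right)$ ($n{\left(Z \right)} = \left(5 + Z\right) Z = Z \left(5 + Z\right)$)
$I{\left(N \right)} = 2 N^{2}$ ($I{\left(N \right)} = \left(N + N\right) \left(N + 0 \left(5 + 0\right)\right) = 2 N \left(N + 0 \cdot 5\right) = 2 N \left(N + 0\right) = 2 N N = 2 N^{2}$)
$I{\left(1 + 2 \right)} Q{\left(9 \right)} - 122 = 2 \left(1 + 2\right)^{2} \left(- \frac{3}{4}\right) - 122 = 2 \cdot 3^{2} \left(- \frac{3}{4}\right) - 122 = 2 \cdot 9 \left(- \frac{3}{4}\right) - 122 = 18 \left(- \frac{3}{4}\right) - 122 = - \frac{27}{2} - 122 = - \frac{271}{2}$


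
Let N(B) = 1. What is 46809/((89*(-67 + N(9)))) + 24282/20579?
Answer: -273549981/40293682 ≈ -6.7889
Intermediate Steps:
46809/((89*(-67 + N(9)))) + 24282/20579 = 46809/((89*(-67 + 1))) + 24282/20579 = 46809/((89*(-66))) + 24282*(1/20579) = 46809/(-5874) + 24282/20579 = 46809*(-1/5874) + 24282/20579 = -15603/1958 + 24282/20579 = -273549981/40293682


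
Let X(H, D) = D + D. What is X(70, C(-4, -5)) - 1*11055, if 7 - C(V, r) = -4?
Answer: -11033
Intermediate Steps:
C(V, r) = 11 (C(V, r) = 7 - 1*(-4) = 7 + 4 = 11)
X(H, D) = 2*D
X(70, C(-4, -5)) - 1*11055 = 2*11 - 1*11055 = 22 - 11055 = -11033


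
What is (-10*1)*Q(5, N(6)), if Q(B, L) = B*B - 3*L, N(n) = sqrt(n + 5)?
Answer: -250 + 30*sqrt(11) ≈ -150.50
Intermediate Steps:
N(n) = sqrt(5 + n)
Q(B, L) = B**2 - 3*L
(-10*1)*Q(5, N(6)) = (-10*1)*(5**2 - 3*sqrt(5 + 6)) = -10*(25 - 3*sqrt(11)) = -250 + 30*sqrt(11)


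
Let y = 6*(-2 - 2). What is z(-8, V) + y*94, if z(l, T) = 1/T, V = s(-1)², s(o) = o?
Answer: -2255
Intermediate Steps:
y = -24 (y = 6*(-4) = -24)
V = 1 (V = (-1)² = 1)
z(-8, V) + y*94 = 1/1 - 24*94 = 1 - 2256 = -2255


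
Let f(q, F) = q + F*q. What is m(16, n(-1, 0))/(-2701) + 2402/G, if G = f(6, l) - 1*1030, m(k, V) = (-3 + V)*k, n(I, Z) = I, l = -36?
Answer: -3204221/1674620 ≈ -1.9134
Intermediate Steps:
m(k, V) = k*(-3 + V)
G = -1240 (G = 6*(1 - 36) - 1*1030 = 6*(-35) - 1030 = -210 - 1030 = -1240)
m(16, n(-1, 0))/(-2701) + 2402/G = (16*(-3 - 1))/(-2701) + 2402/(-1240) = (16*(-4))*(-1/2701) + 2402*(-1/1240) = -64*(-1/2701) - 1201/620 = 64/2701 - 1201/620 = -3204221/1674620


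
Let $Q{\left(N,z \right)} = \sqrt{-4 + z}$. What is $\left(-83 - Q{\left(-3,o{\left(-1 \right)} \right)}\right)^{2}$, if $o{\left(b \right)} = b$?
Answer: $\left(83 + i \sqrt{5}\right)^{2} \approx 6884.0 + 371.19 i$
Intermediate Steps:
$\left(-83 - Q{\left(-3,o{\left(-1 \right)} \right)}\right)^{2} = \left(-83 - \sqrt{-4 - 1}\right)^{2} = \left(-83 - \sqrt{-5}\right)^{2} = \left(-83 - i \sqrt{5}\right)^{2}$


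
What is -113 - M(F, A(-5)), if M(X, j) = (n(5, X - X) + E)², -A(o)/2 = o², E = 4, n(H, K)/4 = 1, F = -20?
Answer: -177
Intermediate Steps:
n(H, K) = 4 (n(H, K) = 4*1 = 4)
A(o) = -2*o²
M(X, j) = 64 (M(X, j) = (4 + 4)² = 8² = 64)
-113 - M(F, A(-5)) = -113 - 1*64 = -113 - 64 = -177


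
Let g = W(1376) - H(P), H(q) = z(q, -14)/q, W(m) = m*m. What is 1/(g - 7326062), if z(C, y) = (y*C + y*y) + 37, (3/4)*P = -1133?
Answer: -4532/24620868805 ≈ -1.8407e-7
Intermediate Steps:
P = -4532/3 (P = (4/3)*(-1133) = -4532/3 ≈ -1510.7)
W(m) = m²
z(C, y) = 37 + y² + C*y (z(C, y) = (C*y + y²) + 37 = (y² + C*y) + 37 = 37 + y² + C*y)
H(q) = (233 - 14*q)/q (H(q) = (37 + (-14)² + q*(-14))/q = (37 + 196 - 14*q)/q = (233 - 14*q)/q)
g = 8580844179/4532 (g = 1376² - (-14 + 233/(-4532/3)) = 1893376 - (-14 + 233*(-3/4532)) = 1893376 - (-14 - 699/4532) = 1893376 - 1*(-64147/4532) = 1893376 + 64147/4532 = 8580844179/4532 ≈ 1.8934e+6)
1/(g - 7326062) = 1/(8580844179/4532 - 7326062) = 1/(-24620868805/4532) = -4532/24620868805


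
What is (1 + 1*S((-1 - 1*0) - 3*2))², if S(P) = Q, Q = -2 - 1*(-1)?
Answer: 0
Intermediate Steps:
Q = -1 (Q = -2 + 1 = -1)
S(P) = -1
(1 + 1*S((-1 - 1*0) - 3*2))² = (1 + 1*(-1))² = (1 - 1)² = 0² = 0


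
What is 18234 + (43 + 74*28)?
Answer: 20349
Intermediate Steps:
18234 + (43 + 74*28) = 18234 + (43 + 2072) = 18234 + 2115 = 20349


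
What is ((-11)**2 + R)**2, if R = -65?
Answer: 3136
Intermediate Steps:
((-11)**2 + R)**2 = ((-11)**2 - 65)**2 = (121 - 65)**2 = 56**2 = 3136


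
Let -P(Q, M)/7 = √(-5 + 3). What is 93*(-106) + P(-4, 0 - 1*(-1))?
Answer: -9858 - 7*I*√2 ≈ -9858.0 - 9.8995*I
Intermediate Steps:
P(Q, M) = -7*I*√2 (P(Q, M) = -7*√(-5 + 3) = -7*I*√2)
93*(-106) + P(-4, 0 - 1*(-1)) = 93*(-106) - 7*I*√2 = -9858 - 7*I*√2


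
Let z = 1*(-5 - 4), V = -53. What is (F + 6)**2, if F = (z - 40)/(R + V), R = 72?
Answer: 4225/361 ≈ 11.704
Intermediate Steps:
z = -9 (z = 1*(-9) = -9)
F = -49/19 (F = (-9 - 40)/(72 - 53) = -49/19 ≈ -2.5789)
(F + 6)**2 = (-49/19 + 6)**2 = (65/19)**2 = 4225/361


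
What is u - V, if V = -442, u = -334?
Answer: 108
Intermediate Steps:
u - V = -334 - 1*(-442) = -334 + 442 = 108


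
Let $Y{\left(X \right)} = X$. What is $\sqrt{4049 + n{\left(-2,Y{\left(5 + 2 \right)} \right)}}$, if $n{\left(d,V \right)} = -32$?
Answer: $\sqrt{4017} \approx 63.38$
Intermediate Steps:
$\sqrt{4049 + n{\left(-2,Y{\left(5 + 2 \right)} \right)}} = \sqrt{4049 - 32} = \sqrt{4017}$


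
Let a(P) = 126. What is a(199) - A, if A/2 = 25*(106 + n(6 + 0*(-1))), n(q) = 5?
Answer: -5424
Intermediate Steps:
A = 5550 (A = 2*(25*(106 + 5)) = 2*(25*111) = 2*2775 = 5550)
a(199) - A = 126 - 1*5550 = 126 - 5550 = -5424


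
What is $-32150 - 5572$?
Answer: $-37722$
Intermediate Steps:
$-32150 - 5572 = -37722$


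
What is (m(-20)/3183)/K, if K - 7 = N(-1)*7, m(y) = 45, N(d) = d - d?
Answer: 15/7427 ≈ 0.0020197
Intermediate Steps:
N(d) = 0
K = 7 (K = 7 + 0*7 = 7 + 0 = 7)
(m(-20)/3183)/K = (45/3183)/7 = (45*(1/3183))*(⅐) = (15/1061)*(⅐) = 15/7427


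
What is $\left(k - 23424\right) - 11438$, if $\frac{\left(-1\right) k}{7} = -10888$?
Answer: $41354$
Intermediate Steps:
$k = 76216$ ($k = \left(-7\right) \left(-10888\right) = 76216$)
$\left(k - 23424\right) - 11438 = \left(76216 - 23424\right) - 11438 = 52792 - 11438 = 41354$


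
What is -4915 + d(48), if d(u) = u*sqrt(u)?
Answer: -4915 + 192*sqrt(3) ≈ -4582.4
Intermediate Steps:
d(u) = u**(3/2)
-4915 + d(48) = -4915 + 48**(3/2) = -4915 + 192*sqrt(3)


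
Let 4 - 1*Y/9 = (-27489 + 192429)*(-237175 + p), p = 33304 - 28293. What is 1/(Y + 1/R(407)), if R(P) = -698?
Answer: 698/240557443690247 ≈ 2.9016e-12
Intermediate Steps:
p = 5011
Y = 344638171476 (Y = 36 - 9*(-27489 + 192429)*(-237175 + 5011) = 36 - 1484460*(-232164) = 36 - 9*(-38293130160) = 36 + 344638171440 = 344638171476)
1/(Y + 1/R(407)) = 1/(344638171476 + 1/(-698)) = 1/(344638171476 - 1/698) = 1/(240557443690247/698) = 698/240557443690247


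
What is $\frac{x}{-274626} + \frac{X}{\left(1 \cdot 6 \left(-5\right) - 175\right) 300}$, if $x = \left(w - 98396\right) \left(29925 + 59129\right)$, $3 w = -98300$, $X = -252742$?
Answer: $\frac{179605964185123}{4222374750} \approx 42537.0$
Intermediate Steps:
$w = - \frac{98300}{3}$ ($w = \frac{1}{3} \left(-98300\right) = - \frac{98300}{3} \approx -32767.0$)
$x = - \frac{35041680352}{3}$ ($x = \left(- \frac{98300}{3} - 98396\right) \left(29925 + 59129\right) = \left(- \frac{393488}{3}\right) 89054 = - \frac{35041680352}{3} \approx -1.1681 \cdot 10^{10}$)
$\frac{x}{-274626} + \frac{X}{\left(1 \cdot 6 \left(-5\right) - 175\right) 300} = - \frac{35041680352}{3 \left(-274626\right)} - \frac{252742}{\left(1 \cdot 6 \left(-5\right) - 175\right) 300} = \left(- \frac{35041680352}{3}\right) \left(- \frac{1}{274626}\right) - \frac{252742}{\left(6 \left(-5\right) - 175\right) 300} = \frac{17520840176}{411939} - \frac{252742}{\left(-30 - 175\right) 300} = \frac{17520840176}{411939} - \frac{252742}{\left(-205\right) 300} = \frac{17520840176}{411939} - \frac{252742}{-61500} = \frac{17520840176}{411939} - - \frac{126371}{30750} = \frac{17520840176}{411939} + \frac{126371}{30750} = \frac{179605964185123}{4222374750}$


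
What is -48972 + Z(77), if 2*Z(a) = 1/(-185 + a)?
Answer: -10577953/216 ≈ -48972.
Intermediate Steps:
Z(a) = 1/(2*(-185 + a))
-48972 + Z(77) = -48972 + 1/(2*(-185 + 77)) = -48972 + (1/2)/(-108) = -48972 + (1/2)*(-1/108) = -48972 - 1/216 = -10577953/216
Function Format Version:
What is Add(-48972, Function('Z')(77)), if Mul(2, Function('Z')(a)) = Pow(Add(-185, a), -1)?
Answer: Rational(-10577953, 216) ≈ -48972.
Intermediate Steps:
Function('Z')(a) = Mul(Rational(1, 2), Pow(Add(-185, a), -1))
Add(-48972, Function('Z')(77)) = Add(-48972, Mul(Rational(1, 2), Pow(Add(-185, 77), -1))) = Add(-48972, Mul(Rational(1, 2), Pow(-108, -1))) = Add(-48972, Mul(Rational(1, 2), Rational(-1, 108))) = Add(-48972, Rational(-1, 216)) = Rational(-10577953, 216)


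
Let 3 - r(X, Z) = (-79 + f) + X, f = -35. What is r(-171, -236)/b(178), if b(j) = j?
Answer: 144/89 ≈ 1.6180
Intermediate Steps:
r(X, Z) = 117 - X (r(X, Z) = 3 - ((-79 - 35) + X) = 3 - (-114 + X) = 3 + (114 - X) = 117 - X)
r(-171, -236)/b(178) = (117 - 1*(-171))/178 = (117 + 171)*(1/178) = 288*(1/178) = 144/89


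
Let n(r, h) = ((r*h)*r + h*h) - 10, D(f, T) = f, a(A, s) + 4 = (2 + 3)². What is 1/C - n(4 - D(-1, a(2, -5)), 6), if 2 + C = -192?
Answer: -34145/194 ≈ -176.01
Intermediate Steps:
a(A, s) = 21 (a(A, s) = -4 + (2 + 3)² = -4 + 5² = -4 + 25 = 21)
n(r, h) = -10 + h² + h*r² (n(r, h) = ((h*r)*r + h²) - 10 = (h*r² + h²) - 10 = (h² + h*r²) - 10 = -10 + h² + h*r²)
C = -194 (C = -2 - 192 = -194)
1/C - n(4 - D(-1, a(2, -5)), 6) = 1/(-194) - (-10 + 6² + 6*(4 - 1*(-1))²) = -1/194 - (-10 + 36 + 6*(4 + 1)²) = -1/194 - (-10 + 36 + 6*5²) = -1/194 - (-10 + 36 + 6*25) = -1/194 - (-10 + 36 + 150) = -1/194 - 1*176 = -1/194 - 176 = -34145/194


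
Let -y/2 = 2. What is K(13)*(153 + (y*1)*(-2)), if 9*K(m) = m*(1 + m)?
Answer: 29302/9 ≈ 3255.8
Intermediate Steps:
y = -4 (y = -2*2 = -4)
K(m) = m*(1 + m)/9 (K(m) = (m*(1 + m))/9 = m*(1 + m)/9)
K(13)*(153 + (y*1)*(-2)) = ((1/9)*13*(1 + 13))*(153 - 4*1*(-2)) = ((1/9)*13*14)*(153 - 4*(-2)) = 182*(153 + 8)/9 = (182/9)*161 = 29302/9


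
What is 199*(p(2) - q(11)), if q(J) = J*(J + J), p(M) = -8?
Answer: -49750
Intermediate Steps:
q(J) = 2*J² (q(J) = J*(2*J) = 2*J²)
199*(p(2) - q(11)) = 199*(-8 - 2*11²) = 199*(-8 - 2*121) = 199*(-8 - 1*242) = 199*(-8 - 242) = 199*(-250) = -49750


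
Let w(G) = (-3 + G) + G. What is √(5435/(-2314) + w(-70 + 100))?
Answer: √292635382/2314 ≈ 7.3926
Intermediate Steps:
w(G) = -3 + 2*G
√(5435/(-2314) + w(-70 + 100)) = √(5435/(-2314) + (-3 + 2*(-70 + 100))) = √(5435*(-1/2314) + (-3 + 2*30)) = √(-5435/2314 + (-3 + 60)) = √(-5435/2314 + 57) = √(126463/2314) = √292635382/2314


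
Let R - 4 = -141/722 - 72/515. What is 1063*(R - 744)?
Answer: -292621363337/371830 ≈ -7.8698e+5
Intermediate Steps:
R = 1362721/371830 (R = 4 + (-141/722 - 72/515) = 4 - 124599/371830 = 1362721/371830 ≈ 3.6649)
1063*(R - 744) = 1063*(1362721/371830 - 744) = 1063*(-275278799/371830) = -292621363337/371830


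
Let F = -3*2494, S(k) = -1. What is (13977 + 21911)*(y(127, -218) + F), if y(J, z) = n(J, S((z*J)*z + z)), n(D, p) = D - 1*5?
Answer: -264135680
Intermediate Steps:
n(D, p) = -5 + D (n(D, p) = D - 5 = -5 + D)
y(J, z) = -5 + J
F = -7482
(13977 + 21911)*(y(127, -218) + F) = (13977 + 21911)*((-5 + 127) - 7482) = 35888*(122 - 7482) = 35888*(-7360) = -264135680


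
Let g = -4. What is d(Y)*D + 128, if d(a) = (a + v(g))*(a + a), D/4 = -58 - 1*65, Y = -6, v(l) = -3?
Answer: -53008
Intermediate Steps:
D = -492 (D = 4*(-58 - 1*65) = 4*(-58 - 65) = 4*(-123) = -492)
d(a) = 2*a*(-3 + a) (d(a) = (a - 3)*(a + a) = (-3 + a)*(2*a) = 2*a*(-3 + a))
d(Y)*D + 128 = (2*(-6)*(-3 - 6))*(-492) + 128 = (2*(-6)*(-9))*(-492) + 128 = 108*(-492) + 128 = -53136 + 128 = -53008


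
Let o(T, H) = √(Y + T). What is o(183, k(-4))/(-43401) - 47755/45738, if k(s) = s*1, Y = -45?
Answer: -47755/45738 - √138/43401 ≈ -1.0444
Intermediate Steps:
k(s) = s
o(T, H) = √(-45 + T)
o(183, k(-4))/(-43401) - 47755/45738 = √(-45 + 183)/(-43401) - 47755/45738 = √138*(-1/43401) - 47755*1/45738 = -√138/43401 - 47755/45738 = -47755/45738 - √138/43401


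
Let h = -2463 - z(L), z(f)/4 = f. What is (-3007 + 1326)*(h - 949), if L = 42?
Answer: 6017980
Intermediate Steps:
z(f) = 4*f
h = -2631 (h = -2463 - 4*42 = -2463 - 1*168 = -2463 - 168 = -2631)
(-3007 + 1326)*(h - 949) = (-3007 + 1326)*(-2631 - 949) = -1681*(-3580) = 6017980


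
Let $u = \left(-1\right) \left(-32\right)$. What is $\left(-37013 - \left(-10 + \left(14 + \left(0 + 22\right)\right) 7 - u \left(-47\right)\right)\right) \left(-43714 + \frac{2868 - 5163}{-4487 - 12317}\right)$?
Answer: $\frac{28471111848599}{16804} \approx 1.6943 \cdot 10^{9}$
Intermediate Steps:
$u = 32$
$\left(-37013 - \left(-10 + \left(14 + \left(0 + 22\right)\right) 7 - u \left(-47\right)\right)\right) \left(-43714 + \frac{2868 - 5163}{-4487 - 12317}\right) = \left(-37013 + \left(\left(32 \left(-47\right) + 10\right) - \left(14 + \left(0 + 22\right)\right) 7\right)\right) \left(-43714 + \frac{2868 - 5163}{-4487 - 12317}\right) = \left(-37013 + \left(\left(-1504 + 10\right) - \left(14 + 22\right) 7\right)\right) \left(-43714 - \frac{2295}{-16804}\right) = \left(-37013 - \left(1494 + 36 \cdot 7\right)\right) \left(-43714 - - \frac{2295}{16804}\right) = \left(-37013 - 1746\right) \left(-43714 + \frac{2295}{16804}\right) = \left(-37013 - 1746\right) \left(- \frac{734567761}{16804}\right) = \left(-38759\right) \left(- \frac{734567761}{16804}\right) = \frac{28471111848599}{16804}$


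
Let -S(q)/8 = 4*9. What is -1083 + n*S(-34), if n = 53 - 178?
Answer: 34917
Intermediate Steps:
n = -125
S(q) = -288 (S(q) = -32*9 = -8*36 = -288)
-1083 + n*S(-34) = -1083 - 125*(-288) = -1083 + 36000 = 34917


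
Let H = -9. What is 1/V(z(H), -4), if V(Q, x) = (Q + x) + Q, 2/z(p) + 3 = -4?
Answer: -7/32 ≈ -0.21875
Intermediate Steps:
z(p) = -2/7 (z(p) = 2/(-3 - 4) = 2/(-7) = 2*(-1/7) = -2/7)
V(Q, x) = x + 2*Q
1/V(z(H), -4) = 1/(-4 + 2*(-2/7)) = 1/(-4 - 4/7) = 1/(-32/7) = -7/32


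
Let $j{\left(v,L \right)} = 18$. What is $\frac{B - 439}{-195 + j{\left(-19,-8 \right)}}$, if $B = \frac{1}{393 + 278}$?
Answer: $\frac{294568}{118767} \approx 2.4802$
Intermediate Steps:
$B = \frac{1}{671} \approx 0.0014903$
$\frac{B - 439}{-195 + j{\left(-19,-8 \right)}} = \frac{\frac{1}{671} - 439}{-195 + 18} = - \frac{294568}{671 \left(-177\right)} = \left(- \frac{294568}{671}\right) \left(- \frac{1}{177}\right) = \frac{294568}{118767}$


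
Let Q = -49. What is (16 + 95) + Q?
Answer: 62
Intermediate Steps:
(16 + 95) + Q = (16 + 95) - 49 = 111 - 49 = 62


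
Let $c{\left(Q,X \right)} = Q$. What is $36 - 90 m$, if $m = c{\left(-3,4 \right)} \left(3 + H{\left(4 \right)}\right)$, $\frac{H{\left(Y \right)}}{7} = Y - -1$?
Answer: $10296$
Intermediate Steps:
$H{\left(Y \right)} = 7 + 7 Y$ ($H{\left(Y \right)} = 7 \left(Y - -1\right) = 7 \left(Y + 1\right) = 7 \left(1 + Y\right) = 7 + 7 Y$)
$m = -114$ ($m = - 3 \left(3 + \left(7 + 7 \cdot 4\right)\right) = - 3 \left(3 + \left(7 + 28\right)\right) = - 3 \left(3 + 35\right) = \left(-3\right) 38 = -114$)
$36 - 90 m = 36 - -10260 = 36 + 10260 = 10296$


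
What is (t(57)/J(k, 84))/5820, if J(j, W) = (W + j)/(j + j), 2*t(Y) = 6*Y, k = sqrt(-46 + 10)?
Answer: 57/191090 + 399*I/95545 ≈ 0.00029829 + 0.004176*I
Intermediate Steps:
k = 6*I (k = sqrt(-36) = 6*I ≈ 6.0*I)
t(Y) = 3*Y (t(Y) = (6*Y)/2 = 3*Y)
J(j, W) = (W + j)/(2*j) (J(j, W) = (W + j)/((2*j)) = (W + j)*(1/(2*j)) = (W + j)/(2*j))
(t(57)/J(k, 84))/5820 = ((3*57)/(((84 + 6*I)/(2*((6*I))))))/5820 = (171/(((-I/6)*(84 + 6*I)/2)))*(1/5820) = (171/((-I*(84 + 6*I)/12)))*(1/5820) = (171*(I*(84 - 6*I)/591))*(1/5820) = (57*I*(84 - 6*I)/197)*(1/5820) = 19*I*(84 - 6*I)/382180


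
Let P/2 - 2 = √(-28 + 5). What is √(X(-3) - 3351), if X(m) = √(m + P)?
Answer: √(-3351 + √(1 + 2*I*√23)) ≈ 0.018 + 57.868*I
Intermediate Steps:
P = 4 + 2*I*√23 (P = 4 + 2*√(-28 + 5) = 4 + 2*√(-23) = 4 + 2*(I*√23) = 4 + 2*I*√23 ≈ 4.0 + 9.5917*I)
X(m) = √(4 + m + 2*I*√23) (X(m) = √(m + (4 + 2*I*√23)) = √(4 + m + 2*I*√23))
√(X(-3) - 3351) = √(√(4 - 3 + 2*I*√23) - 3351) = √(√(1 + 2*I*√23) - 3351) = √(-3351 + √(1 + 2*I*√23))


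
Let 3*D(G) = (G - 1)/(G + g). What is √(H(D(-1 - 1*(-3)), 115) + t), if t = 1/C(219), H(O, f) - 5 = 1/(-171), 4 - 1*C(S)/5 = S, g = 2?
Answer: √749907143/12255 ≈ 2.2346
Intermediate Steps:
C(S) = 20 - 5*S
D(G) = (-1 + G)/(3*(2 + G)) (D(G) = ((G - 1)/(G + 2))/3 = ((-1 + G)/(2 + G))/3 = (-1 + G)/(3*(2 + G)))
H(O, f) = 854/171 (H(O, f) = 5 + 1/(-171) = 5 - 1/171 = 854/171)
t = -1/1075 (t = 1/(20 - 5*219) = 1/(20 - 1095) = 1/(-1075) = -1/1075 ≈ -0.00093023)
√(H(D(-1 - 1*(-3)), 115) + t) = √(854/171 - 1/1075) = √(917879/183825) = √749907143/12255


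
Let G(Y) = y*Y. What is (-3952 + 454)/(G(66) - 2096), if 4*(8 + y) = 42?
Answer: 3498/1931 ≈ 1.8115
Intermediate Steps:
y = 5/2 (y = -8 + (¼)*42 = -8 + 21/2 = 5/2 ≈ 2.5000)
G(Y) = 5*Y/2
(-3952 + 454)/(G(66) - 2096) = (-3952 + 454)/((5/2)*66 - 2096) = -3498/(165 - 2096) = -3498/(-1931) = -3498*(-1/1931) = 3498/1931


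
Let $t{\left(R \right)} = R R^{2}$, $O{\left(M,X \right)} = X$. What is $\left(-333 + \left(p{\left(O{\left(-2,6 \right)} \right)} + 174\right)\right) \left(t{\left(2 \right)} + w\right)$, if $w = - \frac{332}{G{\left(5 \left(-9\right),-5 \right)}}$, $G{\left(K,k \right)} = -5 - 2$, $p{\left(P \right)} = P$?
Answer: $- \frac{59364}{7} \approx -8480.6$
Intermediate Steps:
$G{\left(K,k \right)} = -7$
$w = \frac{332}{7}$ ($w = - \frac{332}{-7} = \left(-332\right) \left(- \frac{1}{7}\right) = \frac{332}{7} \approx 47.429$)
$t{\left(R \right)} = R^{3}$
$\left(-333 + \left(p{\left(O{\left(-2,6 \right)} \right)} + 174\right)\right) \left(t{\left(2 \right)} + w\right) = \left(-333 + \left(6 + 174\right)\right) \left(2^{3} + \frac{332}{7}\right) = \left(-333 + 180\right) \left(8 + \frac{332}{7}\right) = \left(-153\right) \frac{388}{7} = - \frac{59364}{7}$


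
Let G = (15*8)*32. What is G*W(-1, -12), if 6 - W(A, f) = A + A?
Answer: 30720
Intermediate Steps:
G = 3840 (G = 120*32 = 3840)
W(A, f) = 6 - 2*A (W(A, f) = 6 - (A + A) = 6 - 2*A)
G*W(-1, -12) = 3840*(6 - 2*(-1)) = 3840*(6 + 2) = 3840*8 = 30720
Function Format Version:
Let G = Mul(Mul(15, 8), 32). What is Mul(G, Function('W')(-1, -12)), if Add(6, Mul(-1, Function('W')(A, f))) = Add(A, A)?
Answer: 30720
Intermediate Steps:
G = 3840 (G = Mul(120, 32) = 3840)
Function('W')(A, f) = Add(6, Mul(-2, A)) (Function('W')(A, f) = Add(6, Mul(-1, Add(A, A))) = Add(6, Mul(-1, Mul(2, A))) = Add(6, Mul(-2, A)))
Mul(G, Function('W')(-1, -12)) = Mul(3840, Add(6, Mul(-2, -1))) = Mul(3840, Add(6, 2)) = Mul(3840, 8) = 30720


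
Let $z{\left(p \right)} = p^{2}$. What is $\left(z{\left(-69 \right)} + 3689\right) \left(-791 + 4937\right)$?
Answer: $35033700$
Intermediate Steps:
$\left(z{\left(-69 \right)} + 3689\right) \left(-791 + 4937\right) = \left(\left(-69\right)^{2} + 3689\right) \left(-791 + 4937\right) = \left(4761 + 3689\right) 4146 = 8450 \cdot 4146 = 35033700$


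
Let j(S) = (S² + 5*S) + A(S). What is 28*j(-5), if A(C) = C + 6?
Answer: 28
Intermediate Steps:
A(C) = 6 + C
j(S) = 6 + S² + 6*S (j(S) = (S² + 5*S) + (6 + S) = 6 + S² + 6*S)
28*j(-5) = 28*(6 + (-5)² + 6*(-5)) = 28*(6 + 25 - 30) = 28*1 = 28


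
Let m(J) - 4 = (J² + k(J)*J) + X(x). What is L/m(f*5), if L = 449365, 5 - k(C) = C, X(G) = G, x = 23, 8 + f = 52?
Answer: 64195/161 ≈ 398.73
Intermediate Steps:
f = 44 (f = -8 + 52 = 44)
k(C) = 5 - C
m(J) = 27 + J² + J*(5 - J) (m(J) = 4 + ((J² + (5 - J)*J) + 23) = 4 + ((J² + J*(5 - J)) + 23) = 4 + (23 + J² + J*(5 - J)) = 27 + J² + J*(5 - J))
L/m(f*5) = 449365/(27 + 5*(44*5)) = 449365/(27 + 5*220) = 449365/(27 + 1100) = 449365/1127 = 449365*(1/1127) = 64195/161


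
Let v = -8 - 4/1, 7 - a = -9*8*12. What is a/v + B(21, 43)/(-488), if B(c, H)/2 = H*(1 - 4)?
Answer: -13186/183 ≈ -72.055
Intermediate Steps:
B(c, H) = -6*H (B(c, H) = 2*(H*(1 - 4)) = 2*(H*(-3)) = 2*(-3*H) = -6*H)
a = 871 (a = 7 - (-9*8)*12 = 7 - (-72)*12 = 7 - 1*(-864) = 7 + 864 = 871)
v = -12 (v = -8 - 4*1 = -8 - 4 = -12)
a/v + B(21, 43)/(-488) = 871/(-12) - 6*43/(-488) = 871*(-1/12) - 258*(-1/488) = -871/12 + 129/244 = -13186/183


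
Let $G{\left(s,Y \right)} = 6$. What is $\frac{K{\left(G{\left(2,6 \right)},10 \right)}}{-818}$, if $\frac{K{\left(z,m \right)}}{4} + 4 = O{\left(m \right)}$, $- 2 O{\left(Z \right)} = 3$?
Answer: $\frac{11}{409} \approx 0.026895$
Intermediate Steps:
$O{\left(Z \right)} = - \frac{3}{2}$ ($O{\left(Z \right)} = \left(- \frac{1}{2}\right) 3 = - \frac{3}{2}$)
$K{\left(z,m \right)} = -22$ ($K{\left(z,m \right)} = -16 + 4 \left(- \frac{3}{2}\right) = -16 - 6 = -22$)
$\frac{K{\left(G{\left(2,6 \right)},10 \right)}}{-818} = - \frac{22}{-818} = \left(-22\right) \left(- \frac{1}{818}\right) = \frac{11}{409}$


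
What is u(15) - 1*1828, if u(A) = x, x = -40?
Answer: -1868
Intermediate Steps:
u(A) = -40
u(15) - 1*1828 = -40 - 1*1828 = -40 - 1828 = -1868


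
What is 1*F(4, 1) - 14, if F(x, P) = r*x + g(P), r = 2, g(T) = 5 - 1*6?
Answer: -7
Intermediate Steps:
g(T) = -1 (g(T) = 5 - 6 = -1)
F(x, P) = -1 + 2*x (F(x, P) = 2*x - 1 = -1 + 2*x)
1*F(4, 1) - 14 = 1*(-1 + 2*4) - 14 = 1*(-1 + 8) - 14 = 1*7 - 14 = 7 - 14 = -7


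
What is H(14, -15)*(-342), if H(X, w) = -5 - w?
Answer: -3420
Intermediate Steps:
H(14, -15)*(-342) = (-5 - 1*(-15))*(-342) = (-5 + 15)*(-342) = 10*(-342) = -3420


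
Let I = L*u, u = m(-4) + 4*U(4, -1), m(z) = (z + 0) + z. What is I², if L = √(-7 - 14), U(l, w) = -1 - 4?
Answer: -16464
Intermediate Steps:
U(l, w) = -5
L = I*√21 (L = √(-21) = I*√21 ≈ 4.5826*I)
m(z) = 2*z (m(z) = z + z = 2*z)
u = -28 (u = 2*(-4) + 4*(-5) = -8 - 20 = -28)
I = -28*I*√21 (I = (I*√21)*(-28) = -28*I*√21 ≈ -128.31*I)
I² = (-28*I*√21)² = -16464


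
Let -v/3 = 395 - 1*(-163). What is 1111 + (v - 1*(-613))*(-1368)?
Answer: 1452559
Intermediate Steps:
v = -1674 (v = -3*(395 - 1*(-163)) = -3*(395 + 163) = -3*558 = -1674)
1111 + (v - 1*(-613))*(-1368) = 1111 + (-1674 - 1*(-613))*(-1368) = 1111 + (-1674 + 613)*(-1368) = 1111 - 1061*(-1368) = 1111 + 1451448 = 1452559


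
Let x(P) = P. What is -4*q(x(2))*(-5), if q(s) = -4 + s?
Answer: -40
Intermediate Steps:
-4*q(x(2))*(-5) = -4*(-4 + 2)*(-5) = -(-8)*(-5) = -4*10 = -40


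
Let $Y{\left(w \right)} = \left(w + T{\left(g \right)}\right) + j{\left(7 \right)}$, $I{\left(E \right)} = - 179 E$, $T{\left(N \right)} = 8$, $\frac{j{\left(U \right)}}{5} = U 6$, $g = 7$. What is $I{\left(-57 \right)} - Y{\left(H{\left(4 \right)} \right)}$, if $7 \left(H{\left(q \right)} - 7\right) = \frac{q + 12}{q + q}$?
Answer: $\frac{69844}{7} \approx 9977.7$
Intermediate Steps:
$H{\left(q \right)} = 7 + \frac{12 + q}{14 q}$ ($H{\left(q \right)} = 7 + \frac{\left(q + 12\right) \frac{1}{q + q}}{7} = 7 + \frac{\left(12 + q\right) \frac{1}{2 q}}{7} = 7 + \frac{\frac{1}{2} \frac{1}{q} \left(12 + q\right)}{7} = 7 + \frac{12 + q}{14 q}$)
$j{\left(U \right)} = 30 U$ ($j{\left(U \right)} = 5 U 6 = 5 \cdot 6 U = 30 U$)
$Y{\left(w \right)} = 218 + w$ ($Y{\left(w \right)} = \left(w + 8\right) + 30 \cdot 7 = \left(8 + w\right) + 210 = 218 + w$)
$I{\left(-57 \right)} - Y{\left(H{\left(4 \right)} \right)} = \left(-179\right) \left(-57\right) - \left(218 + \frac{3 \left(4 + 33 \cdot 4\right)}{14 \cdot 4}\right) = 10203 - \left(218 + \frac{3}{14} \cdot \frac{1}{4} \left(4 + 132\right)\right) = 10203 - \left(218 + \frac{3}{14} \cdot \frac{1}{4} \cdot 136\right) = 10203 - \left(218 + \frac{51}{7}\right) = 10203 - \frac{1577}{7} = \frac{69844}{7}$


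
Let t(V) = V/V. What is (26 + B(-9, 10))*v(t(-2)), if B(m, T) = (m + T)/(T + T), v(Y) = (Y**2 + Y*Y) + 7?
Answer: 4689/20 ≈ 234.45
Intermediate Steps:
t(V) = 1
v(Y) = 7 + 2*Y**2 (v(Y) = (Y**2 + Y**2) + 7 = 2*Y**2 + 7 = 7 + 2*Y**2)
B(m, T) = (T + m)/(2*T) (B(m, T) = (T + m)/((2*T)) = (T + m)*(1/(2*T)) = (T + m)/(2*T))
(26 + B(-9, 10))*v(t(-2)) = (26 + (1/2)*(10 - 9)/10)*(7 + 2*1**2) = (26 + (1/2)*(1/10)*1)*(7 + 2*1) = (26 + 1/20)*(7 + 2) = (521/20)*9 = 4689/20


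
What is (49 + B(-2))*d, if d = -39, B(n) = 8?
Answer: -2223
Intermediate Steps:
(49 + B(-2))*d = (49 + 8)*(-39) = 57*(-39) = -2223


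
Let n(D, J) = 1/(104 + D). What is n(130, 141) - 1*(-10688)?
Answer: 2500993/234 ≈ 10688.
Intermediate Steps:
n(130, 141) - 1*(-10688) = 1/(104 + 130) - 1*(-10688) = 1/234 + 10688 = 2500993/234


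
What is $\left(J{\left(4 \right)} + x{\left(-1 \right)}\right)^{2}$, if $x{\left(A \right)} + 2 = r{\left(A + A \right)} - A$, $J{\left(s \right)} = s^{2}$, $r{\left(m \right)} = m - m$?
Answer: $225$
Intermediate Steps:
$r{\left(m \right)} = 0$
$x{\left(A \right)} = -2 - A$ ($x{\left(A \right)} = -2 + \left(0 - A\right) = -2 - A$)
$\left(J{\left(4 \right)} + x{\left(-1 \right)}\right)^{2} = \left(4^{2} - 1\right)^{2} = \left(16 + \left(-2 + 1\right)\right)^{2} = \left(16 - 1\right)^{2} = 15^{2} = 225$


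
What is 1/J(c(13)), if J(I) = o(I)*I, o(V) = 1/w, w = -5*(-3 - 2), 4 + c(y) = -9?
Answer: -25/13 ≈ -1.9231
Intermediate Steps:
c(y) = -13 (c(y) = -4 - 9 = -13)
w = 25 (w = -5*(-5) = 25)
o(V) = 1/25
J(I) = I/25
1/J(c(13)) = 1/((1/25)*(-13)) = 1/(-13/25) = -25/13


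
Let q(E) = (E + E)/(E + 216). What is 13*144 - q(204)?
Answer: 65486/35 ≈ 1871.0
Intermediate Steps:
q(E) = 2*E/(216 + E) (q(E) = (2*E)/(216 + E) = 2*E/(216 + E))
13*144 - q(204) = 13*144 - 2*204/(216 + 204) = 1872 - 2*204/420 = 1872 - 1*34/35 = 1872 - 34/35 = 65486/35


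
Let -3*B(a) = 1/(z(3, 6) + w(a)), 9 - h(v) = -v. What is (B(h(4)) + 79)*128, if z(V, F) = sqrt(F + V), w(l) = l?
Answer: 30328/3 ≈ 10109.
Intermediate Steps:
h(v) = 9 + v (h(v) = 9 - (-1)*v = 9 + v)
B(a) = -1/(3*(3 + a)) (B(a) = -1/(3*(sqrt(6 + 3) + a)) = -1/(3*(sqrt(9) + a)) = -1/(3*(3 + a)))
(B(h(4)) + 79)*128 = (-1/(9 + 3*(9 + 4)) + 79)*128 = (-1/(9 + 3*13) + 79)*128 = (-1/(9 + 39) + 79)*128 = (-1/48 + 79)*128 = (3791/48)*128 = 30328/3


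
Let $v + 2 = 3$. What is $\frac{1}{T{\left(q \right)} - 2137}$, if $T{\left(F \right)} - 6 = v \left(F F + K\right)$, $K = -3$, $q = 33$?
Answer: $- \frac{1}{1045} \approx -0.00095694$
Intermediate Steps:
$v = 1$ ($v = -2 + 3 = 1$)
$T{\left(F \right)} = 3 + F^{2}$ ($T{\left(F \right)} = 6 + 1 \left(F F - 3\right) = 6 + 1 \left(F^{2} - 3\right) = 6 + 1 \left(-3 + F^{2}\right) = 6 + \left(-3 + F^{2}\right) = 3 + F^{2}$)
$\frac{1}{T{\left(q \right)} - 2137} = \frac{1}{\left(3 + 33^{2}\right) - 2137} = \frac{1}{\left(3 + 1089\right) - 2137} = \frac{1}{1092 - 2137} = \frac{1}{-1045} = - \frac{1}{1045}$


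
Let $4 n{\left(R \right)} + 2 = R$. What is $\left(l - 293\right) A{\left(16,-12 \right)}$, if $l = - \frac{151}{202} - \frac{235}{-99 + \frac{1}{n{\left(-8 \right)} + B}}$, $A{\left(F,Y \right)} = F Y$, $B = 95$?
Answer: $\frac{103474226976}{1849613} \approx 55944.0$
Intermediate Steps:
$n{\left(R \right)} = - \frac{1}{2} + \frac{R}{4}$
$l = \frac{6016687}{3699226}$ ($l = - \frac{151}{202} - \frac{235}{-99 + \frac{1}{\left(- \frac{1}{2} + \frac{1}{4} \left(-8\right)\right) + 95}} = \left(-151\right) \frac{1}{202} - \frac{235}{-99 + \frac{1}{\left(- \frac{1}{2} - 2\right) + 95}} = - \frac{151}{202} - \frac{235}{-99 + \frac{1}{- \frac{5}{2} + 95}} = - \frac{151}{202} - \frac{235}{-99 + \frac{1}{\frac{185}{2}}} = - \frac{151}{202} - \frac{235}{-99 + \frac{2}{185}} = - \frac{151}{202} - \frac{235}{- \frac{18313}{185}} = - \frac{151}{202} - - \frac{43475}{18313} = - \frac{151}{202} + \frac{43475}{18313} = \frac{6016687}{3699226} \approx 1.6265$)
$\left(l - 293\right) A{\left(16,-12 \right)} = \left(\frac{6016687}{3699226} - 293\right) 16 \left(-12\right) = \left(- \frac{1077856531}{3699226}\right) \left(-192\right) = \frac{103474226976}{1849613}$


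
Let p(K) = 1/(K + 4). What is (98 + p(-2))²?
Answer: 38809/4 ≈ 9702.3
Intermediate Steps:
p(K) = 1/(4 + K)
(98 + p(-2))² = (98 + 1/(4 - 2))² = (98 + 1/2)² = (98 + ½)² = (197/2)² = 38809/4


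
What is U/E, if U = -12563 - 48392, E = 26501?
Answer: -60955/26501 ≈ -2.3001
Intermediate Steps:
U = -60955
U/E = -60955/26501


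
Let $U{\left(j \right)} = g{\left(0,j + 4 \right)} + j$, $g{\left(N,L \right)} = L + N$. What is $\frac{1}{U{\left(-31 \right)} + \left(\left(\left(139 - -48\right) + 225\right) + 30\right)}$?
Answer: $\frac{1}{384} \approx 0.0026042$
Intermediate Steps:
$U{\left(j \right)} = 4 + 2 j$ ($U{\left(j \right)} = \left(\left(j + 4\right) + 0\right) + j = \left(\left(4 + j\right) + 0\right) + j = \left(4 + j\right) + j = 4 + 2 j$)
$\frac{1}{U{\left(-31 \right)} + \left(\left(\left(139 - -48\right) + 225\right) + 30\right)} = \frac{1}{\left(4 + 2 \left(-31\right)\right) + \left(\left(\left(139 - -48\right) + 225\right) + 30\right)} = \frac{1}{\left(4 - 62\right) + \left(\left(\left(139 + 48\right) + 225\right) + 30\right)} = \frac{1}{-58 + \left(\left(187 + 225\right) + 30\right)} = \frac{1}{-58 + \left(412 + 30\right)} = \frac{1}{-58 + 442} = \frac{1}{384}$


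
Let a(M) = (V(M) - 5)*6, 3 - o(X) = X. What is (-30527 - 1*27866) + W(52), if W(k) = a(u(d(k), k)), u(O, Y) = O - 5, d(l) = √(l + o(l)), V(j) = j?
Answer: -58453 + 6*√3 ≈ -58443.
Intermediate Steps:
o(X) = 3 - X
d(l) = √3 (d(l) = √(l + (3 - l)) = √3)
u(O, Y) = -5 + O
a(M) = -30 + 6*M (a(M) = (M - 5)*6 = (-5 + M)*6 = -30 + 6*M)
W(k) = -60 + 6*√3 (W(k) = -30 + 6*(-5 + √3) = -30 + (-30 + 6*√3) = -60 + 6*√3)
(-30527 - 1*27866) + W(52) = (-30527 - 1*27866) + (-60 + 6*√3) = (-30527 - 27866) + (-60 + 6*√3) = -58393 + (-60 + 6*√3) = -58453 + 6*√3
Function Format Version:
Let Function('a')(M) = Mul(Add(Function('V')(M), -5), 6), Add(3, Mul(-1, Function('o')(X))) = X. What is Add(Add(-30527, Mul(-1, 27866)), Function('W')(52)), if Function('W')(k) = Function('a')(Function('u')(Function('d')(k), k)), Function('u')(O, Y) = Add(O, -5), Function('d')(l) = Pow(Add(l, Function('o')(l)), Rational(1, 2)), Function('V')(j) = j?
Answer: Add(-58453, Mul(6, Pow(3, Rational(1, 2)))) ≈ -58443.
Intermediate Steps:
Function('o')(X) = Add(3, Mul(-1, X))
Function('d')(l) = Pow(3, Rational(1, 2)) (Function('d')(l) = Pow(Add(l, Add(3, Mul(-1, l))), Rational(1, 2)) = Pow(3, Rational(1, 2)))
Function('u')(O, Y) = Add(-5, O)
Function('a')(M) = Add(-30, Mul(6, M)) (Function('a')(M) = Mul(Add(M, -5), 6) = Mul(Add(-5, M), 6) = Add(-30, Mul(6, M)))
Function('W')(k) = Add(-60, Mul(6, Pow(3, Rational(1, 2)))) (Function('W')(k) = Add(-30, Mul(6, Add(-5, Pow(3, Rational(1, 2))))) = Add(-30, Add(-30, Mul(6, Pow(3, Rational(1, 2))))) = Add(-60, Mul(6, Pow(3, Rational(1, 2)))))
Add(Add(-30527, Mul(-1, 27866)), Function('W')(52)) = Add(Add(-30527, Mul(-1, 27866)), Add(-60, Mul(6, Pow(3, Rational(1, 2))))) = Add(Add(-30527, -27866), Add(-60, Mul(6, Pow(3, Rational(1, 2))))) = Add(-58393, Add(-60, Mul(6, Pow(3, Rational(1, 2))))) = Add(-58453, Mul(6, Pow(3, Rational(1, 2))))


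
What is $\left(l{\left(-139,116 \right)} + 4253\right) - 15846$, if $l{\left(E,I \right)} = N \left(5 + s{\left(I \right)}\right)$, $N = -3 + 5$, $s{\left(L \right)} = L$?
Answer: $-11351$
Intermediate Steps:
$N = 2$
$l{\left(E,I \right)} = 10 + 2 I$ ($l{\left(E,I \right)} = 2 \left(5 + I\right) = 10 + 2 I$)
$\left(l{\left(-139,116 \right)} + 4253\right) - 15846 = \left(\left(10 + 2 \cdot 116\right) + 4253\right) - 15846 = \left(\left(10 + 232\right) + 4253\right) - 15846 = \left(242 + 4253\right) - 15846 = 4495 - 15846 = -11351$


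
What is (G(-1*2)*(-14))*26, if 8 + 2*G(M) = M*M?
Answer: 728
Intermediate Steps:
G(M) = -4 + M²/2 (G(M) = -4 + (M*M)/2 = -4 + M²/2)
(G(-1*2)*(-14))*26 = ((-4 + (-1*2)²/2)*(-14))*26 = ((-4 + (½)*(-2)²)*(-14))*26 = ((-4 + (½)*4)*(-14))*26 = ((-4 + 2)*(-14))*26 = -2*(-14)*26 = 28*26 = 728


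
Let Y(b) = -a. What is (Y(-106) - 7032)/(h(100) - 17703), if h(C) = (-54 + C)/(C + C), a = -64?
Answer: 696800/1770277 ≈ 0.39361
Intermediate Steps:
Y(b) = 64 (Y(b) = -1*(-64) = 64)
h(C) = (-54 + C)/(2*C) (h(C) = (-54 + C)/((2*C)) = (-54 + C)*(1/(2*C)) = (-54 + C)/(2*C))
(Y(-106) - 7032)/(h(100) - 17703) = (64 - 7032)/((½)*(-54 + 100)/100 - 17703) = -6968/((½)*(1/100)*46 - 17703) = -6968/(23/100 - 17703) = -6968/(-1770277/100) = -6968*(-100/1770277) = 696800/1770277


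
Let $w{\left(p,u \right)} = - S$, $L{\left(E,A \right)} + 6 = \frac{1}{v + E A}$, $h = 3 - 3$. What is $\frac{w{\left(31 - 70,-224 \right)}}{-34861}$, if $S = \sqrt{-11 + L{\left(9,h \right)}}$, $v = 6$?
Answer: $\frac{i \sqrt{606}}{209166} \approx 0.00011769 i$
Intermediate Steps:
$h = 0$ ($h = 3 - 3 = 0$)
$L{\left(E,A \right)} = -6 + \frac{1}{6 + A E}$ ($L{\left(E,A \right)} = -6 + \frac{1}{6 + E A} = -6 + \frac{1}{6 + A E}$)
$S = \frac{i \sqrt{606}}{6}$ ($S = \sqrt{-11 + \frac{-35 - 0 \cdot 9}{6 + 0 \cdot 9}} = \sqrt{-11 + \frac{-35 + 0}{6 + 0}} = \sqrt{-11 + \frac{1}{6} \left(-35\right)} = \sqrt{-11 - \frac{35}{6}} = \sqrt{- \frac{101}{6}} = \frac{i \sqrt{606}}{6} \approx 4.1028 i$)
$w{\left(p,u \right)} = - \frac{i \sqrt{606}}{6}$
$\frac{w{\left(31 - 70,-224 \right)}}{-34861} = \frac{\left(- \frac{1}{6}\right) i \sqrt{606}}{-34861} = - \frac{i \sqrt{606}}{6} \left(- \frac{1}{34861}\right) = \frac{i \sqrt{606}}{209166}$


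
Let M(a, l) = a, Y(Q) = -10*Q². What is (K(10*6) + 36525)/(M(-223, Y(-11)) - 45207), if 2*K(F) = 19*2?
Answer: -18272/22715 ≈ -0.80440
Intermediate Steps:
K(F) = 19 (K(F) = (19*2)/2 = (½)*38 = 19)
(K(10*6) + 36525)/(M(-223, Y(-11)) - 45207) = (19 + 36525)/(-223 - 45207) = 36544/(-45430) = 36544*(-1/45430) = -18272/22715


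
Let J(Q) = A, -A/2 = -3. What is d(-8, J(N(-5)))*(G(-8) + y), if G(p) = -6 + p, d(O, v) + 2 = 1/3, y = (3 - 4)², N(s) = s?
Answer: 65/3 ≈ 21.667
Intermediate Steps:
A = 6 (A = -2*(-3) = 6)
y = 1 (y = (-1)² = 1)
J(Q) = 6
d(O, v) = -5/3 (d(O, v) = -2 + 1/3 = -2 + ⅓ = -5/3)
d(-8, J(N(-5)))*(G(-8) + y) = -5*((-6 - 8) + 1)/3 = -5*(-14 + 1)/3 = -5/3*(-13) = 65/3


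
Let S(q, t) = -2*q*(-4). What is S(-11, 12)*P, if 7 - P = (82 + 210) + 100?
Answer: 33880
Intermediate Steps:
S(q, t) = 8*q
P = -385 (P = 7 - ((82 + 210) + 100) = 7 - (292 + 100) = 7 - 1*392 = 7 - 392 = -385)
S(-11, 12)*P = (8*(-11))*(-385) = -88*(-385) = 33880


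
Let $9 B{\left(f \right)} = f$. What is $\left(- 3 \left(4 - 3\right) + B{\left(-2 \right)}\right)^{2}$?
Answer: $\frac{841}{81} \approx 10.383$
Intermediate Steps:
$B{\left(f \right)} = \frac{f}{9}$
$\left(- 3 \left(4 - 3\right) + B{\left(-2 \right)}\right)^{2} = \left(- 3 \left(4 - 3\right) + \frac{1}{9} \left(-2\right)\right)^{2} = \left(\left(-3\right) 1 - \frac{2}{9}\right)^{2} = \left(-3 - \frac{2}{9}\right)^{2} = \left(- \frac{29}{9}\right)^{2} = \frac{841}{81}$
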